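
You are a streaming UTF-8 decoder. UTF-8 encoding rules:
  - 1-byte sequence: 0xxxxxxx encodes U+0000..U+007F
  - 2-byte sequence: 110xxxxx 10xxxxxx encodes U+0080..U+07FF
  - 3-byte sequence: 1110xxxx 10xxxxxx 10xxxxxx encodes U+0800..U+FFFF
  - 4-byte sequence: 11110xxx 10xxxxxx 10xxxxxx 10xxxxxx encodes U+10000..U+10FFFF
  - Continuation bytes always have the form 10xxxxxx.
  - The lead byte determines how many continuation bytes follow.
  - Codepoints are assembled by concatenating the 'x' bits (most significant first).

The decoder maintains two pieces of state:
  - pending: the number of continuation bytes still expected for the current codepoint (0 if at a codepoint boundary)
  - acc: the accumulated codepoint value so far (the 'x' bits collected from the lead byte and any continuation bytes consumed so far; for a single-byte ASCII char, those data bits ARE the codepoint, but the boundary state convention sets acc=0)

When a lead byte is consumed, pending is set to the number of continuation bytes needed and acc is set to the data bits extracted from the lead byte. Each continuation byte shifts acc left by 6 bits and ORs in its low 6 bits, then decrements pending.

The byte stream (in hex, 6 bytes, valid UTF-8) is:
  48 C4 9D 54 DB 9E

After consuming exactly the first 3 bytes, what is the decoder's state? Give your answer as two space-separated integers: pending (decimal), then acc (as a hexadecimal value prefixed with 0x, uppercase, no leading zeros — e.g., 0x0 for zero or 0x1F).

Byte[0]=48: 1-byte. pending=0, acc=0x0
Byte[1]=C4: 2-byte lead. pending=1, acc=0x4
Byte[2]=9D: continuation. acc=(acc<<6)|0x1D=0x11D, pending=0

Answer: 0 0x11D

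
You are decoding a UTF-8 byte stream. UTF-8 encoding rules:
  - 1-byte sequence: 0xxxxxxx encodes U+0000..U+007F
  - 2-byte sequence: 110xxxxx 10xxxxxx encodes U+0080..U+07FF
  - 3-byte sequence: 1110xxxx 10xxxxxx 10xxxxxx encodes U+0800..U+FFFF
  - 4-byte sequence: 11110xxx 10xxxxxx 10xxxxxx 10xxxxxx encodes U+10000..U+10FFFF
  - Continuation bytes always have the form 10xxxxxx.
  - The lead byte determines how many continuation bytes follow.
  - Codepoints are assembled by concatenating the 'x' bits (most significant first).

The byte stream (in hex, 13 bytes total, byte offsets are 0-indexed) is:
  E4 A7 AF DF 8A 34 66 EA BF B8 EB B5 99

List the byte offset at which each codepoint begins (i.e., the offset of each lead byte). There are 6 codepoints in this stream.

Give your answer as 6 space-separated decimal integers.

Byte[0]=E4: 3-byte lead, need 2 cont bytes. acc=0x4
Byte[1]=A7: continuation. acc=(acc<<6)|0x27=0x127
Byte[2]=AF: continuation. acc=(acc<<6)|0x2F=0x49EF
Completed: cp=U+49EF (starts at byte 0)
Byte[3]=DF: 2-byte lead, need 1 cont bytes. acc=0x1F
Byte[4]=8A: continuation. acc=(acc<<6)|0x0A=0x7CA
Completed: cp=U+07CA (starts at byte 3)
Byte[5]=34: 1-byte ASCII. cp=U+0034
Byte[6]=66: 1-byte ASCII. cp=U+0066
Byte[7]=EA: 3-byte lead, need 2 cont bytes. acc=0xA
Byte[8]=BF: continuation. acc=(acc<<6)|0x3F=0x2BF
Byte[9]=B8: continuation. acc=(acc<<6)|0x38=0xAFF8
Completed: cp=U+AFF8 (starts at byte 7)
Byte[10]=EB: 3-byte lead, need 2 cont bytes. acc=0xB
Byte[11]=B5: continuation. acc=(acc<<6)|0x35=0x2F5
Byte[12]=99: continuation. acc=(acc<<6)|0x19=0xBD59
Completed: cp=U+BD59 (starts at byte 10)

Answer: 0 3 5 6 7 10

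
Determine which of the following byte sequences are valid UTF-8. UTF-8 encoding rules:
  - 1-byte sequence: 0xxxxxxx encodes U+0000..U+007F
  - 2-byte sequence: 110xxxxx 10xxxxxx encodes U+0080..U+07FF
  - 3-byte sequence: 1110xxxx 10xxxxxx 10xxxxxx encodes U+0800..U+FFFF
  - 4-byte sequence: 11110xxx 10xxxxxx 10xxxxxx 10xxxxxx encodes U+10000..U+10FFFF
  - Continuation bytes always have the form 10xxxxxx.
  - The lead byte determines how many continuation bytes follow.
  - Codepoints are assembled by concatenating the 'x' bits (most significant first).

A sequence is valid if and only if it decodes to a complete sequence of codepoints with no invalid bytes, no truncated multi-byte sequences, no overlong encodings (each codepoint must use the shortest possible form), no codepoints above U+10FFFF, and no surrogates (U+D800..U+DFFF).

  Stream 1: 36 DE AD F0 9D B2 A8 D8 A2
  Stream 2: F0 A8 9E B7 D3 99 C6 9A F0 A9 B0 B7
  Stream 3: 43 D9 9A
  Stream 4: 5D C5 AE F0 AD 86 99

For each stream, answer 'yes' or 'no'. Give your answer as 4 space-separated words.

Answer: yes yes yes yes

Derivation:
Stream 1: decodes cleanly. VALID
Stream 2: decodes cleanly. VALID
Stream 3: decodes cleanly. VALID
Stream 4: decodes cleanly. VALID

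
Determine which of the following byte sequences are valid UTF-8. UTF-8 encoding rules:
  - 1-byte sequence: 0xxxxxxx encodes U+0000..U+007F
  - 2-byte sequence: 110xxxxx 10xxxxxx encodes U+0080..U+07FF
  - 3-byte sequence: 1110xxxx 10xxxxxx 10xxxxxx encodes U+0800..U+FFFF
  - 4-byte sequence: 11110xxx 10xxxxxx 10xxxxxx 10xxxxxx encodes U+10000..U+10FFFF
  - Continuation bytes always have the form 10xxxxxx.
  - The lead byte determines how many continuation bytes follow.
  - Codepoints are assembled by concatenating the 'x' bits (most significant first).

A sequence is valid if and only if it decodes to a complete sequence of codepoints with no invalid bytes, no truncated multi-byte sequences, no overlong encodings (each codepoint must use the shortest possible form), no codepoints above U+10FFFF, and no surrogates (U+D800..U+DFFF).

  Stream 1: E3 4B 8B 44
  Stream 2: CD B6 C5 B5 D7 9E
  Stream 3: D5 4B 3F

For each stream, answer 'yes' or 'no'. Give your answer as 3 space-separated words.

Answer: no yes no

Derivation:
Stream 1: error at byte offset 1. INVALID
Stream 2: decodes cleanly. VALID
Stream 3: error at byte offset 1. INVALID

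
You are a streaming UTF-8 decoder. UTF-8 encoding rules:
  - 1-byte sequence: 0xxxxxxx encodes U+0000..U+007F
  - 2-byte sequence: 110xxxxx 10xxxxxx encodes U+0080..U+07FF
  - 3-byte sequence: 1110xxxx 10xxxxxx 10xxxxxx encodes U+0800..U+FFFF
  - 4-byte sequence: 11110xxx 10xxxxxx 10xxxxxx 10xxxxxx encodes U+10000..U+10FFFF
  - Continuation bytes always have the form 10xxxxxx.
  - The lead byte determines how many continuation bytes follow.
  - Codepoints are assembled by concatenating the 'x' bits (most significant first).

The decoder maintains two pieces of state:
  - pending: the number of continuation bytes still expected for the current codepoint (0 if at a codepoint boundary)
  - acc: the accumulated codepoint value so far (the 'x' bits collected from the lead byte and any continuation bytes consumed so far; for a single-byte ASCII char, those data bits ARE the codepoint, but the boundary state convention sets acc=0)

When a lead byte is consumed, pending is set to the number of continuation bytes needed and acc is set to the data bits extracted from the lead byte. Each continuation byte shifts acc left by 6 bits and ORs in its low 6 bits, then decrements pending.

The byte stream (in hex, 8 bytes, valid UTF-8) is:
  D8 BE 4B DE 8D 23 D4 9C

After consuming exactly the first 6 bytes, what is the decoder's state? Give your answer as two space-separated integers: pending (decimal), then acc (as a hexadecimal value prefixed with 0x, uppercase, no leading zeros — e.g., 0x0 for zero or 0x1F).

Answer: 0 0x0

Derivation:
Byte[0]=D8: 2-byte lead. pending=1, acc=0x18
Byte[1]=BE: continuation. acc=(acc<<6)|0x3E=0x63E, pending=0
Byte[2]=4B: 1-byte. pending=0, acc=0x0
Byte[3]=DE: 2-byte lead. pending=1, acc=0x1E
Byte[4]=8D: continuation. acc=(acc<<6)|0x0D=0x78D, pending=0
Byte[5]=23: 1-byte. pending=0, acc=0x0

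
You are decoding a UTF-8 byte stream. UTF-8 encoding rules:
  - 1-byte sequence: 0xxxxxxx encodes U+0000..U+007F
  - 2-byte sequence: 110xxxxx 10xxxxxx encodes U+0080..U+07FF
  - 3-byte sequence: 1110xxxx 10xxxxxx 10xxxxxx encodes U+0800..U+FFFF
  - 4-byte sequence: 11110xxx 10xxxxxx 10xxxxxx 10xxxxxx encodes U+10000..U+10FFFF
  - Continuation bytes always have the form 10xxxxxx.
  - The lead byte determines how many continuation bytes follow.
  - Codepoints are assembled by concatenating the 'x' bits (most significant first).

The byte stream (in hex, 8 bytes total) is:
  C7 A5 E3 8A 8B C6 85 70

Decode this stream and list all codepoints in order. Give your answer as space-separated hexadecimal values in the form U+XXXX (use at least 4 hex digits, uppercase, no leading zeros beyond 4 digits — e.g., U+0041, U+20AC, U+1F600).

Answer: U+01E5 U+328B U+0185 U+0070

Derivation:
Byte[0]=C7: 2-byte lead, need 1 cont bytes. acc=0x7
Byte[1]=A5: continuation. acc=(acc<<6)|0x25=0x1E5
Completed: cp=U+01E5 (starts at byte 0)
Byte[2]=E3: 3-byte lead, need 2 cont bytes. acc=0x3
Byte[3]=8A: continuation. acc=(acc<<6)|0x0A=0xCA
Byte[4]=8B: continuation. acc=(acc<<6)|0x0B=0x328B
Completed: cp=U+328B (starts at byte 2)
Byte[5]=C6: 2-byte lead, need 1 cont bytes. acc=0x6
Byte[6]=85: continuation. acc=(acc<<6)|0x05=0x185
Completed: cp=U+0185 (starts at byte 5)
Byte[7]=70: 1-byte ASCII. cp=U+0070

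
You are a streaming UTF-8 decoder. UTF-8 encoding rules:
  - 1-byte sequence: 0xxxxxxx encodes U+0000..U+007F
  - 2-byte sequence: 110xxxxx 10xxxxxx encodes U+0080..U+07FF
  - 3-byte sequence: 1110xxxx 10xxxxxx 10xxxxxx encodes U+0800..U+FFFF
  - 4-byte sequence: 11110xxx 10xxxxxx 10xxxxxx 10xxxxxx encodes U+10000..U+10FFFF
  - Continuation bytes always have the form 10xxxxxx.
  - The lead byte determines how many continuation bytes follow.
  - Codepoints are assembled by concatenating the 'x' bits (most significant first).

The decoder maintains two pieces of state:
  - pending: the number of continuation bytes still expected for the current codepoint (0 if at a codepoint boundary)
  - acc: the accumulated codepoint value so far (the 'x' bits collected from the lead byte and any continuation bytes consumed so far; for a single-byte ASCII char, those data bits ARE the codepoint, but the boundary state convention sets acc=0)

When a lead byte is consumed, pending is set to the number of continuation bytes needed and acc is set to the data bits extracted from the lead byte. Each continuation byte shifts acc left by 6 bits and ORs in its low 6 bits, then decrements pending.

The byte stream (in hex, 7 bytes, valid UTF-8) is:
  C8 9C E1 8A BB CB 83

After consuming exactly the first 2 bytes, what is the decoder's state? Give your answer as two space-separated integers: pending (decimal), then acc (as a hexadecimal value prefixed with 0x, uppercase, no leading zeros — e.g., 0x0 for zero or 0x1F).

Answer: 0 0x21C

Derivation:
Byte[0]=C8: 2-byte lead. pending=1, acc=0x8
Byte[1]=9C: continuation. acc=(acc<<6)|0x1C=0x21C, pending=0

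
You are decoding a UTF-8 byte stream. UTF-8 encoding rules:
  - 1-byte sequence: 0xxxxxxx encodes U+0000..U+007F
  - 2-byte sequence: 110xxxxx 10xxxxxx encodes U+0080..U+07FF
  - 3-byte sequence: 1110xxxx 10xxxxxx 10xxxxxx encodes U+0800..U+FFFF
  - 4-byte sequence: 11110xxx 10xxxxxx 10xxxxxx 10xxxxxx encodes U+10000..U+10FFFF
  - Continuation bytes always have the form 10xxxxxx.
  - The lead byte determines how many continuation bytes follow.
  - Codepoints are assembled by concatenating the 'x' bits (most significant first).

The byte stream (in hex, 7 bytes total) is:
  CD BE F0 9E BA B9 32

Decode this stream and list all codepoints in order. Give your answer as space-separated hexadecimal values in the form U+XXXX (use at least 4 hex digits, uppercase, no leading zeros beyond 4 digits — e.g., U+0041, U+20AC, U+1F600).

Answer: U+037E U+1EEB9 U+0032

Derivation:
Byte[0]=CD: 2-byte lead, need 1 cont bytes. acc=0xD
Byte[1]=BE: continuation. acc=(acc<<6)|0x3E=0x37E
Completed: cp=U+037E (starts at byte 0)
Byte[2]=F0: 4-byte lead, need 3 cont bytes. acc=0x0
Byte[3]=9E: continuation. acc=(acc<<6)|0x1E=0x1E
Byte[4]=BA: continuation. acc=(acc<<6)|0x3A=0x7BA
Byte[5]=B9: continuation. acc=(acc<<6)|0x39=0x1EEB9
Completed: cp=U+1EEB9 (starts at byte 2)
Byte[6]=32: 1-byte ASCII. cp=U+0032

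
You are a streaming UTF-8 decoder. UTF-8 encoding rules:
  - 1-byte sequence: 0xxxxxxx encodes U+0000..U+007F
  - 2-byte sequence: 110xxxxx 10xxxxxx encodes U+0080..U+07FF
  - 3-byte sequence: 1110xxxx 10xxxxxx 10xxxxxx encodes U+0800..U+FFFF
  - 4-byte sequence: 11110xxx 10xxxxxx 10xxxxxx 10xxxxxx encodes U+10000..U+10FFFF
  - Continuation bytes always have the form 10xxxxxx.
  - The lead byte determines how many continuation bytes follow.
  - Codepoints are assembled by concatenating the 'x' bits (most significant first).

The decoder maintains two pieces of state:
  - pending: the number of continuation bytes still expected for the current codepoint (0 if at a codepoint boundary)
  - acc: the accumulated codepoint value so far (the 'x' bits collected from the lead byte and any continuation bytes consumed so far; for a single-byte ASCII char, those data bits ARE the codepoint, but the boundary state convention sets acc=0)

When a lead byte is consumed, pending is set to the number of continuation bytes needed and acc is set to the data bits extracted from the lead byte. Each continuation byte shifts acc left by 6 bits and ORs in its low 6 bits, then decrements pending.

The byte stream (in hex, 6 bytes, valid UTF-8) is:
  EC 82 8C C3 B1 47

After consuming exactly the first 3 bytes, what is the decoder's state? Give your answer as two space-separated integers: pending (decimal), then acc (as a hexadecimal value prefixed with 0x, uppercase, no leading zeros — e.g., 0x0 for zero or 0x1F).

Answer: 0 0xC08C

Derivation:
Byte[0]=EC: 3-byte lead. pending=2, acc=0xC
Byte[1]=82: continuation. acc=(acc<<6)|0x02=0x302, pending=1
Byte[2]=8C: continuation. acc=(acc<<6)|0x0C=0xC08C, pending=0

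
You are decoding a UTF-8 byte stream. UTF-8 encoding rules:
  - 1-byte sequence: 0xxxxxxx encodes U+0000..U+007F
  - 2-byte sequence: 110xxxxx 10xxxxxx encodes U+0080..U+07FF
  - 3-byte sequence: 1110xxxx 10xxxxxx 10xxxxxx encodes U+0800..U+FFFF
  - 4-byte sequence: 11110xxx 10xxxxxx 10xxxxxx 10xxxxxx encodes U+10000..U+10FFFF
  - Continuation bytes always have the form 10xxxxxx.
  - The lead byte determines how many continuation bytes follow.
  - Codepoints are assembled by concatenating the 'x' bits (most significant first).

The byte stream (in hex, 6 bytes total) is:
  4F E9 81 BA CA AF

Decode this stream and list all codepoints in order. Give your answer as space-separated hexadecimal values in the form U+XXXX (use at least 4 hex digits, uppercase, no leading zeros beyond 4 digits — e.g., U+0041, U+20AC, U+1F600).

Byte[0]=4F: 1-byte ASCII. cp=U+004F
Byte[1]=E9: 3-byte lead, need 2 cont bytes. acc=0x9
Byte[2]=81: continuation. acc=(acc<<6)|0x01=0x241
Byte[3]=BA: continuation. acc=(acc<<6)|0x3A=0x907A
Completed: cp=U+907A (starts at byte 1)
Byte[4]=CA: 2-byte lead, need 1 cont bytes. acc=0xA
Byte[5]=AF: continuation. acc=(acc<<6)|0x2F=0x2AF
Completed: cp=U+02AF (starts at byte 4)

Answer: U+004F U+907A U+02AF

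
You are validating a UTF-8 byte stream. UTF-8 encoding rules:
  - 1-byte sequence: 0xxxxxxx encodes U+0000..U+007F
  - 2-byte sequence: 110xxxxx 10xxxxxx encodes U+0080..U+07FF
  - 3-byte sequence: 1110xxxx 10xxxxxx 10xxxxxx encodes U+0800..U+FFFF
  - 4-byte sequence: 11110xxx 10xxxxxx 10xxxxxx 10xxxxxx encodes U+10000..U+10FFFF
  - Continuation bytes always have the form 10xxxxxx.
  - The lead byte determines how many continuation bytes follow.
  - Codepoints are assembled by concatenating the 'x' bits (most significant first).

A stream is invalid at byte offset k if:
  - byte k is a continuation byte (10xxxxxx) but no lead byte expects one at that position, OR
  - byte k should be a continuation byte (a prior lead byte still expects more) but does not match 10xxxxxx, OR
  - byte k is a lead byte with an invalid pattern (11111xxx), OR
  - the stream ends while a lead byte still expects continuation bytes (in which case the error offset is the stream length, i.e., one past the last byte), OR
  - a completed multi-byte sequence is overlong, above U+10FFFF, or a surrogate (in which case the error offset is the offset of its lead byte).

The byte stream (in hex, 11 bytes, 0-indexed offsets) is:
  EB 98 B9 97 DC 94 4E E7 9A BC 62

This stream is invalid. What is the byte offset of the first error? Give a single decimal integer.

Answer: 3

Derivation:
Byte[0]=EB: 3-byte lead, need 2 cont bytes. acc=0xB
Byte[1]=98: continuation. acc=(acc<<6)|0x18=0x2D8
Byte[2]=B9: continuation. acc=(acc<<6)|0x39=0xB639
Completed: cp=U+B639 (starts at byte 0)
Byte[3]=97: INVALID lead byte (not 0xxx/110x/1110/11110)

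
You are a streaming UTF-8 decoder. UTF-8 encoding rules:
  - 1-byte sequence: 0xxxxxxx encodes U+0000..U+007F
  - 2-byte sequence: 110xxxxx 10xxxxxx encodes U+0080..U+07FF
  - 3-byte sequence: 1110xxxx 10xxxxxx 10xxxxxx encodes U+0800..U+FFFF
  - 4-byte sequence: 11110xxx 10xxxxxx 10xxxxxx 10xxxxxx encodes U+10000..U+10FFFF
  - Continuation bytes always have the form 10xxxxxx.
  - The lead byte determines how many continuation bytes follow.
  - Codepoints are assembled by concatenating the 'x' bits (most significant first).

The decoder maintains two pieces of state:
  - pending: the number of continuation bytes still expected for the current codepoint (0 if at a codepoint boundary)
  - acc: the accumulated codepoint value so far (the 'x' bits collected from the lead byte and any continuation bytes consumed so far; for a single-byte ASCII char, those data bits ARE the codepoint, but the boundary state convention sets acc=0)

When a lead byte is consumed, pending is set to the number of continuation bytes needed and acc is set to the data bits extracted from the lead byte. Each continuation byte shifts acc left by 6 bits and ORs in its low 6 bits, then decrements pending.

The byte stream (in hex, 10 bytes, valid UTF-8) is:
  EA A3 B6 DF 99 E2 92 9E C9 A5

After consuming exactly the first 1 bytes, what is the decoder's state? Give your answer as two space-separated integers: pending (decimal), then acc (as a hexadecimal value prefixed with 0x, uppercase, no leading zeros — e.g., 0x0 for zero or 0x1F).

Byte[0]=EA: 3-byte lead. pending=2, acc=0xA

Answer: 2 0xA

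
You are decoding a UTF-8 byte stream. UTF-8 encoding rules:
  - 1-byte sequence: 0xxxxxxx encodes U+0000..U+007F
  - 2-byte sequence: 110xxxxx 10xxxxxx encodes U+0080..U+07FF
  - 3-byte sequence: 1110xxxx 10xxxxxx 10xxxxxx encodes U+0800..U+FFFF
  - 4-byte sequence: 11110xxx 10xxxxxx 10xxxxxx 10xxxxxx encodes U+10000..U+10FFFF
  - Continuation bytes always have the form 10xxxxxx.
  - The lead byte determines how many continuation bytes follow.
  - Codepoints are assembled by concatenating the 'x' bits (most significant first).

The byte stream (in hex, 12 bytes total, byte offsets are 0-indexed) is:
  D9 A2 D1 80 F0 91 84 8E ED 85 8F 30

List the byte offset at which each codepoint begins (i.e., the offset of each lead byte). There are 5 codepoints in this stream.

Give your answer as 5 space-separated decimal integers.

Byte[0]=D9: 2-byte lead, need 1 cont bytes. acc=0x19
Byte[1]=A2: continuation. acc=(acc<<6)|0x22=0x662
Completed: cp=U+0662 (starts at byte 0)
Byte[2]=D1: 2-byte lead, need 1 cont bytes. acc=0x11
Byte[3]=80: continuation. acc=(acc<<6)|0x00=0x440
Completed: cp=U+0440 (starts at byte 2)
Byte[4]=F0: 4-byte lead, need 3 cont bytes. acc=0x0
Byte[5]=91: continuation. acc=(acc<<6)|0x11=0x11
Byte[6]=84: continuation. acc=(acc<<6)|0x04=0x444
Byte[7]=8E: continuation. acc=(acc<<6)|0x0E=0x1110E
Completed: cp=U+1110E (starts at byte 4)
Byte[8]=ED: 3-byte lead, need 2 cont bytes. acc=0xD
Byte[9]=85: continuation. acc=(acc<<6)|0x05=0x345
Byte[10]=8F: continuation. acc=(acc<<6)|0x0F=0xD14F
Completed: cp=U+D14F (starts at byte 8)
Byte[11]=30: 1-byte ASCII. cp=U+0030

Answer: 0 2 4 8 11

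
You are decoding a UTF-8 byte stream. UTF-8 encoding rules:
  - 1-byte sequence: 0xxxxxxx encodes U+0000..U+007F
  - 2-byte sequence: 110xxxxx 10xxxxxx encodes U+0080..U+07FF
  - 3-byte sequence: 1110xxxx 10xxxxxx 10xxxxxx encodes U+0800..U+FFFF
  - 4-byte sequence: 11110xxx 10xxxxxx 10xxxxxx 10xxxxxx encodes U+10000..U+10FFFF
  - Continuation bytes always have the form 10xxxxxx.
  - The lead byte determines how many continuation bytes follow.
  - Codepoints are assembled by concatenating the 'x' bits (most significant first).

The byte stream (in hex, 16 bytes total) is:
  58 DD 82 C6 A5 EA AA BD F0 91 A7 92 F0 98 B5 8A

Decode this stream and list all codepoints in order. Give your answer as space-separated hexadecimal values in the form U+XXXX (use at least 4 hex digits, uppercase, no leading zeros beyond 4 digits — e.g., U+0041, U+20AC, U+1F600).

Answer: U+0058 U+0742 U+01A5 U+AABD U+119D2 U+18D4A

Derivation:
Byte[0]=58: 1-byte ASCII. cp=U+0058
Byte[1]=DD: 2-byte lead, need 1 cont bytes. acc=0x1D
Byte[2]=82: continuation. acc=(acc<<6)|0x02=0x742
Completed: cp=U+0742 (starts at byte 1)
Byte[3]=C6: 2-byte lead, need 1 cont bytes. acc=0x6
Byte[4]=A5: continuation. acc=(acc<<6)|0x25=0x1A5
Completed: cp=U+01A5 (starts at byte 3)
Byte[5]=EA: 3-byte lead, need 2 cont bytes. acc=0xA
Byte[6]=AA: continuation. acc=(acc<<6)|0x2A=0x2AA
Byte[7]=BD: continuation. acc=(acc<<6)|0x3D=0xAABD
Completed: cp=U+AABD (starts at byte 5)
Byte[8]=F0: 4-byte lead, need 3 cont bytes. acc=0x0
Byte[9]=91: continuation. acc=(acc<<6)|0x11=0x11
Byte[10]=A7: continuation. acc=(acc<<6)|0x27=0x467
Byte[11]=92: continuation. acc=(acc<<6)|0x12=0x119D2
Completed: cp=U+119D2 (starts at byte 8)
Byte[12]=F0: 4-byte lead, need 3 cont bytes. acc=0x0
Byte[13]=98: continuation. acc=(acc<<6)|0x18=0x18
Byte[14]=B5: continuation. acc=(acc<<6)|0x35=0x635
Byte[15]=8A: continuation. acc=(acc<<6)|0x0A=0x18D4A
Completed: cp=U+18D4A (starts at byte 12)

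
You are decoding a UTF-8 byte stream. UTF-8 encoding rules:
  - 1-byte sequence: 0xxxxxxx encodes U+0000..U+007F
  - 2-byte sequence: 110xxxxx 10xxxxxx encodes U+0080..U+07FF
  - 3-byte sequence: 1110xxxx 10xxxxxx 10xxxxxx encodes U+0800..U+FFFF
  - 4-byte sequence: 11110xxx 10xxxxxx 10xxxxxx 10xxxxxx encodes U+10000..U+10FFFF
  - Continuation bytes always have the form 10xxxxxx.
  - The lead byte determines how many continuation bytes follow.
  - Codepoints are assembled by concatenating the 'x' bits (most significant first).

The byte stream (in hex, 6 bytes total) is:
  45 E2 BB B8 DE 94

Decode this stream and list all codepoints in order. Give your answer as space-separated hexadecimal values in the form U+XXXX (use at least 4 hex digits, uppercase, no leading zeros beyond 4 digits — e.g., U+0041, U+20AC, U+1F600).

Byte[0]=45: 1-byte ASCII. cp=U+0045
Byte[1]=E2: 3-byte lead, need 2 cont bytes. acc=0x2
Byte[2]=BB: continuation. acc=(acc<<6)|0x3B=0xBB
Byte[3]=B8: continuation. acc=(acc<<6)|0x38=0x2EF8
Completed: cp=U+2EF8 (starts at byte 1)
Byte[4]=DE: 2-byte lead, need 1 cont bytes. acc=0x1E
Byte[5]=94: continuation. acc=(acc<<6)|0x14=0x794
Completed: cp=U+0794 (starts at byte 4)

Answer: U+0045 U+2EF8 U+0794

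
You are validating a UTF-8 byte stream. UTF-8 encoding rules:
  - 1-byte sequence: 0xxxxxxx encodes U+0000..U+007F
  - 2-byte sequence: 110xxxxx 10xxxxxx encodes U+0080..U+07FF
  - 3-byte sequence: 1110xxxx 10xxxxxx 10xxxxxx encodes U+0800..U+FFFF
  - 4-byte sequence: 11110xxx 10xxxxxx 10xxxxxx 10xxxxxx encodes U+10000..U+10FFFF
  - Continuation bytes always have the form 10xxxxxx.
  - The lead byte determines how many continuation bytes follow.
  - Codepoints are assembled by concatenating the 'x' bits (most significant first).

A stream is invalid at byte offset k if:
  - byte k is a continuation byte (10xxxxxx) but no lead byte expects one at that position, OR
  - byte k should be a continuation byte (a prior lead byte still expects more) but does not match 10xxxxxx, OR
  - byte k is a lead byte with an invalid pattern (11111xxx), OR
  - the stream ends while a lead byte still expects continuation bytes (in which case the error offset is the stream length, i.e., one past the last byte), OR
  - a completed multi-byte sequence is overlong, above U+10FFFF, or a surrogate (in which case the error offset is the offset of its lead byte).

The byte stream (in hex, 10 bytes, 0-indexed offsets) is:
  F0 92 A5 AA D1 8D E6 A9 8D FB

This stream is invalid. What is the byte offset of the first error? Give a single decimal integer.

Answer: 9

Derivation:
Byte[0]=F0: 4-byte lead, need 3 cont bytes. acc=0x0
Byte[1]=92: continuation. acc=(acc<<6)|0x12=0x12
Byte[2]=A5: continuation. acc=(acc<<6)|0x25=0x4A5
Byte[3]=AA: continuation. acc=(acc<<6)|0x2A=0x1296A
Completed: cp=U+1296A (starts at byte 0)
Byte[4]=D1: 2-byte lead, need 1 cont bytes. acc=0x11
Byte[5]=8D: continuation. acc=(acc<<6)|0x0D=0x44D
Completed: cp=U+044D (starts at byte 4)
Byte[6]=E6: 3-byte lead, need 2 cont bytes. acc=0x6
Byte[7]=A9: continuation. acc=(acc<<6)|0x29=0x1A9
Byte[8]=8D: continuation. acc=(acc<<6)|0x0D=0x6A4D
Completed: cp=U+6A4D (starts at byte 6)
Byte[9]=FB: INVALID lead byte (not 0xxx/110x/1110/11110)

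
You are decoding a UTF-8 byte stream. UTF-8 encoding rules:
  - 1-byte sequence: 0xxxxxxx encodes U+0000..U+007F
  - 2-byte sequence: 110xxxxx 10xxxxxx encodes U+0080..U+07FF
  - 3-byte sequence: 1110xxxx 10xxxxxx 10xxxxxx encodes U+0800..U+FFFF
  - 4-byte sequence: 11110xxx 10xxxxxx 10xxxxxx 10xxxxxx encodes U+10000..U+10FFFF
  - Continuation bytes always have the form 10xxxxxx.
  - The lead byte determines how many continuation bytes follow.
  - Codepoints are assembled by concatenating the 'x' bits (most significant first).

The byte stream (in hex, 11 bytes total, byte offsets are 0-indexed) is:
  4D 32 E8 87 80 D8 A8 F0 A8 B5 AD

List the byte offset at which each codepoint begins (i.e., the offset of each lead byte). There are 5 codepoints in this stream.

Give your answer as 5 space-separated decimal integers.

Byte[0]=4D: 1-byte ASCII. cp=U+004D
Byte[1]=32: 1-byte ASCII. cp=U+0032
Byte[2]=E8: 3-byte lead, need 2 cont bytes. acc=0x8
Byte[3]=87: continuation. acc=(acc<<6)|0x07=0x207
Byte[4]=80: continuation. acc=(acc<<6)|0x00=0x81C0
Completed: cp=U+81C0 (starts at byte 2)
Byte[5]=D8: 2-byte lead, need 1 cont bytes. acc=0x18
Byte[6]=A8: continuation. acc=(acc<<6)|0x28=0x628
Completed: cp=U+0628 (starts at byte 5)
Byte[7]=F0: 4-byte lead, need 3 cont bytes. acc=0x0
Byte[8]=A8: continuation. acc=(acc<<6)|0x28=0x28
Byte[9]=B5: continuation. acc=(acc<<6)|0x35=0xA35
Byte[10]=AD: continuation. acc=(acc<<6)|0x2D=0x28D6D
Completed: cp=U+28D6D (starts at byte 7)

Answer: 0 1 2 5 7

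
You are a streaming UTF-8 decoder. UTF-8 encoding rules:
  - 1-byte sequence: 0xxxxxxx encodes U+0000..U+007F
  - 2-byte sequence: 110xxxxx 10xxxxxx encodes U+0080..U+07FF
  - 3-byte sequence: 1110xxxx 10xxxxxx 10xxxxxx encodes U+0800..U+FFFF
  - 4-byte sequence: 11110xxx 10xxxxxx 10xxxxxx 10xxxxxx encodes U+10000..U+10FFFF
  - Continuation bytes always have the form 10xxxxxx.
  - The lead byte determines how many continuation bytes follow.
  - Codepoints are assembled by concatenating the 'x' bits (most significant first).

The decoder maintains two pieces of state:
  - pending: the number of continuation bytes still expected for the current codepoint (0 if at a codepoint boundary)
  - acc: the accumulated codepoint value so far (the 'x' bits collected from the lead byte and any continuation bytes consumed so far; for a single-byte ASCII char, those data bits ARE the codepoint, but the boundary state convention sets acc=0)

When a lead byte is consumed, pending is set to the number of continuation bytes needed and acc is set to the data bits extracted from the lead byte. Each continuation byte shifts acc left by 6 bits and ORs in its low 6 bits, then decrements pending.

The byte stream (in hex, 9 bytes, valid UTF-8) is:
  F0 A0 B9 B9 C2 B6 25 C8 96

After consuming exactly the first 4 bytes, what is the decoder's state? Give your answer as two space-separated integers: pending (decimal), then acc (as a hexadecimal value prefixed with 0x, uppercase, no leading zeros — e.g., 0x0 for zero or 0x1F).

Byte[0]=F0: 4-byte lead. pending=3, acc=0x0
Byte[1]=A0: continuation. acc=(acc<<6)|0x20=0x20, pending=2
Byte[2]=B9: continuation. acc=(acc<<6)|0x39=0x839, pending=1
Byte[3]=B9: continuation. acc=(acc<<6)|0x39=0x20E79, pending=0

Answer: 0 0x20E79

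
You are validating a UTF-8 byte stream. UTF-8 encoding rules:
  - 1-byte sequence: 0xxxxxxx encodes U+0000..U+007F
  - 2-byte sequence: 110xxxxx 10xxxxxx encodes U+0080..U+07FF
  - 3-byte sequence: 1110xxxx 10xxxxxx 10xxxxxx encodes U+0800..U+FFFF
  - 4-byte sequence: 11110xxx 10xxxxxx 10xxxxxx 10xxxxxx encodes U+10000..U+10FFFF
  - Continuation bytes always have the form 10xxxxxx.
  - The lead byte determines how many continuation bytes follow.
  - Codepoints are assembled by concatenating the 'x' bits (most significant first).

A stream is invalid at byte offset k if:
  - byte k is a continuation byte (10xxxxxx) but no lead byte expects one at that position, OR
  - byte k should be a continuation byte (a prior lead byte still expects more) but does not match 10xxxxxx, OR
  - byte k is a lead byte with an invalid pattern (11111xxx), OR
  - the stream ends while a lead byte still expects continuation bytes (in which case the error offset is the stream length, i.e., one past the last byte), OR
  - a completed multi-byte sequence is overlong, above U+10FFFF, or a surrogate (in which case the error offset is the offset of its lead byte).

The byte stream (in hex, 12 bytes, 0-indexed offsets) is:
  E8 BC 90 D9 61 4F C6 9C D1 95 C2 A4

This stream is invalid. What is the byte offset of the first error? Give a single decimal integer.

Byte[0]=E8: 3-byte lead, need 2 cont bytes. acc=0x8
Byte[1]=BC: continuation. acc=(acc<<6)|0x3C=0x23C
Byte[2]=90: continuation. acc=(acc<<6)|0x10=0x8F10
Completed: cp=U+8F10 (starts at byte 0)
Byte[3]=D9: 2-byte lead, need 1 cont bytes. acc=0x19
Byte[4]=61: expected 10xxxxxx continuation. INVALID

Answer: 4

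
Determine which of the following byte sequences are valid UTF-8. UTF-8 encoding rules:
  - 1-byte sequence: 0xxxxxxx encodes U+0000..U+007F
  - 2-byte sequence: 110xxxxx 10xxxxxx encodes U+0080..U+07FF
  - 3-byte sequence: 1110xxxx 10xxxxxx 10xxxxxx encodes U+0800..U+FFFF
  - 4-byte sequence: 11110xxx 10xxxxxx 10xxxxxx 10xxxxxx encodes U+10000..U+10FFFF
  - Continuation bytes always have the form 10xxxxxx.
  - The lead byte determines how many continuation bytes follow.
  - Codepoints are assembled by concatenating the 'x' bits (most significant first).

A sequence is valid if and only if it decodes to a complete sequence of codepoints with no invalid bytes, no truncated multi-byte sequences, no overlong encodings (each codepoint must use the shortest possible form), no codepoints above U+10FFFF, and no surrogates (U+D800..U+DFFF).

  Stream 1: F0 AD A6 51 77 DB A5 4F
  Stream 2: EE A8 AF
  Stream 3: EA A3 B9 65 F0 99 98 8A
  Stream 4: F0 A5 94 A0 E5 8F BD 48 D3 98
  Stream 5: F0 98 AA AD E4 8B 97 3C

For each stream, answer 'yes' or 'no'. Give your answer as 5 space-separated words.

Stream 1: error at byte offset 3. INVALID
Stream 2: decodes cleanly. VALID
Stream 3: decodes cleanly. VALID
Stream 4: decodes cleanly. VALID
Stream 5: decodes cleanly. VALID

Answer: no yes yes yes yes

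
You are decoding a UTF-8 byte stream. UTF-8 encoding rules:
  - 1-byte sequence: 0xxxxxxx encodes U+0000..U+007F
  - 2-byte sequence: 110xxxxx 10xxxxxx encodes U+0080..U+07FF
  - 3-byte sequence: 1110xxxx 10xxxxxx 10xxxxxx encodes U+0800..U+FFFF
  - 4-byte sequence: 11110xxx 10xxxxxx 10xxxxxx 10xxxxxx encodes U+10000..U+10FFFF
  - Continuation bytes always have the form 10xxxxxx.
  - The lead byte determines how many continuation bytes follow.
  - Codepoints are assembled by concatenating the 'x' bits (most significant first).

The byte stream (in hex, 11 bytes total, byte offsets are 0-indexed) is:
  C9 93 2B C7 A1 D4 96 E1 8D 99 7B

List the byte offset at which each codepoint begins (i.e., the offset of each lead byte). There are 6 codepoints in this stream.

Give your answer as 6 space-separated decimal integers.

Byte[0]=C9: 2-byte lead, need 1 cont bytes. acc=0x9
Byte[1]=93: continuation. acc=(acc<<6)|0x13=0x253
Completed: cp=U+0253 (starts at byte 0)
Byte[2]=2B: 1-byte ASCII. cp=U+002B
Byte[3]=C7: 2-byte lead, need 1 cont bytes. acc=0x7
Byte[4]=A1: continuation. acc=(acc<<6)|0x21=0x1E1
Completed: cp=U+01E1 (starts at byte 3)
Byte[5]=D4: 2-byte lead, need 1 cont bytes. acc=0x14
Byte[6]=96: continuation. acc=(acc<<6)|0x16=0x516
Completed: cp=U+0516 (starts at byte 5)
Byte[7]=E1: 3-byte lead, need 2 cont bytes. acc=0x1
Byte[8]=8D: continuation. acc=(acc<<6)|0x0D=0x4D
Byte[9]=99: continuation. acc=(acc<<6)|0x19=0x1359
Completed: cp=U+1359 (starts at byte 7)
Byte[10]=7B: 1-byte ASCII. cp=U+007B

Answer: 0 2 3 5 7 10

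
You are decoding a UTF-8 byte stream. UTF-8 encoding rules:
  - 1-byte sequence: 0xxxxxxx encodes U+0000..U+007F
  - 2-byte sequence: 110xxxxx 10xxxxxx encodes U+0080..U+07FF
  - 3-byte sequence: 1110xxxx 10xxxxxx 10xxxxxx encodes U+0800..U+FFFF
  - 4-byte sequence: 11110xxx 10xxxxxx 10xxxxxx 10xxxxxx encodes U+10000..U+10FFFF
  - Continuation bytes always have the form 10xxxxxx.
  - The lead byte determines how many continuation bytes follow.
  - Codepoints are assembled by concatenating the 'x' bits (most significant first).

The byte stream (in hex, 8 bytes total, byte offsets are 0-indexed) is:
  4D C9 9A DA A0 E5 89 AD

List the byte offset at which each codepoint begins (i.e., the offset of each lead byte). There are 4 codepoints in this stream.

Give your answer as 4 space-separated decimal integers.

Byte[0]=4D: 1-byte ASCII. cp=U+004D
Byte[1]=C9: 2-byte lead, need 1 cont bytes. acc=0x9
Byte[2]=9A: continuation. acc=(acc<<6)|0x1A=0x25A
Completed: cp=U+025A (starts at byte 1)
Byte[3]=DA: 2-byte lead, need 1 cont bytes. acc=0x1A
Byte[4]=A0: continuation. acc=(acc<<6)|0x20=0x6A0
Completed: cp=U+06A0 (starts at byte 3)
Byte[5]=E5: 3-byte lead, need 2 cont bytes. acc=0x5
Byte[6]=89: continuation. acc=(acc<<6)|0x09=0x149
Byte[7]=AD: continuation. acc=(acc<<6)|0x2D=0x526D
Completed: cp=U+526D (starts at byte 5)

Answer: 0 1 3 5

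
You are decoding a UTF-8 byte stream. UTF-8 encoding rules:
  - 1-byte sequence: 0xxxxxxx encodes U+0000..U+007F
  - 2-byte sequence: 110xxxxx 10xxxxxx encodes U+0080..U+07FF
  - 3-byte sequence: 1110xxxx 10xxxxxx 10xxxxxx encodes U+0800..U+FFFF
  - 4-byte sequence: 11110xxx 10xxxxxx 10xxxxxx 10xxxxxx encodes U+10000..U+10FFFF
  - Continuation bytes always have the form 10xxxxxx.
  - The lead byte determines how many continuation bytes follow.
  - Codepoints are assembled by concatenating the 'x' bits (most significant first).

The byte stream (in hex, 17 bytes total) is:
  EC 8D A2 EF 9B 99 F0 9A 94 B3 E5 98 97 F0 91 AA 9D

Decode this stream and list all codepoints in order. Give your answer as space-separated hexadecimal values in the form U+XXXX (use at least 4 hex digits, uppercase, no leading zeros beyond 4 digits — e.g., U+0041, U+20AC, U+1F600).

Byte[0]=EC: 3-byte lead, need 2 cont bytes. acc=0xC
Byte[1]=8D: continuation. acc=(acc<<6)|0x0D=0x30D
Byte[2]=A2: continuation. acc=(acc<<6)|0x22=0xC362
Completed: cp=U+C362 (starts at byte 0)
Byte[3]=EF: 3-byte lead, need 2 cont bytes. acc=0xF
Byte[4]=9B: continuation. acc=(acc<<6)|0x1B=0x3DB
Byte[5]=99: continuation. acc=(acc<<6)|0x19=0xF6D9
Completed: cp=U+F6D9 (starts at byte 3)
Byte[6]=F0: 4-byte lead, need 3 cont bytes. acc=0x0
Byte[7]=9A: continuation. acc=(acc<<6)|0x1A=0x1A
Byte[8]=94: continuation. acc=(acc<<6)|0x14=0x694
Byte[9]=B3: continuation. acc=(acc<<6)|0x33=0x1A533
Completed: cp=U+1A533 (starts at byte 6)
Byte[10]=E5: 3-byte lead, need 2 cont bytes. acc=0x5
Byte[11]=98: continuation. acc=(acc<<6)|0x18=0x158
Byte[12]=97: continuation. acc=(acc<<6)|0x17=0x5617
Completed: cp=U+5617 (starts at byte 10)
Byte[13]=F0: 4-byte lead, need 3 cont bytes. acc=0x0
Byte[14]=91: continuation. acc=(acc<<6)|0x11=0x11
Byte[15]=AA: continuation. acc=(acc<<6)|0x2A=0x46A
Byte[16]=9D: continuation. acc=(acc<<6)|0x1D=0x11A9D
Completed: cp=U+11A9D (starts at byte 13)

Answer: U+C362 U+F6D9 U+1A533 U+5617 U+11A9D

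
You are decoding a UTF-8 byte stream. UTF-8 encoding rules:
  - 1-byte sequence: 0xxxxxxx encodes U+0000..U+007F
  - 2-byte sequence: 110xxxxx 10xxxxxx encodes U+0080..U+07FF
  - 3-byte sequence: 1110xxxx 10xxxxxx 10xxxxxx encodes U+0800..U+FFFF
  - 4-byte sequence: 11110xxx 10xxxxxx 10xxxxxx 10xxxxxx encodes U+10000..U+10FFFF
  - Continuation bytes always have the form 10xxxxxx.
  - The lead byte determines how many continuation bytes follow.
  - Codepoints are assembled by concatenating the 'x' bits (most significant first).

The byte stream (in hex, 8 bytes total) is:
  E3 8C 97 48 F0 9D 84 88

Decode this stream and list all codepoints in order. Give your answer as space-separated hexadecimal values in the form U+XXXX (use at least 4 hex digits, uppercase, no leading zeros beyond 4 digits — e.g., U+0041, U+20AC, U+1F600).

Byte[0]=E3: 3-byte lead, need 2 cont bytes. acc=0x3
Byte[1]=8C: continuation. acc=(acc<<6)|0x0C=0xCC
Byte[2]=97: continuation. acc=(acc<<6)|0x17=0x3317
Completed: cp=U+3317 (starts at byte 0)
Byte[3]=48: 1-byte ASCII. cp=U+0048
Byte[4]=F0: 4-byte lead, need 3 cont bytes. acc=0x0
Byte[5]=9D: continuation. acc=(acc<<6)|0x1D=0x1D
Byte[6]=84: continuation. acc=(acc<<6)|0x04=0x744
Byte[7]=88: continuation. acc=(acc<<6)|0x08=0x1D108
Completed: cp=U+1D108 (starts at byte 4)

Answer: U+3317 U+0048 U+1D108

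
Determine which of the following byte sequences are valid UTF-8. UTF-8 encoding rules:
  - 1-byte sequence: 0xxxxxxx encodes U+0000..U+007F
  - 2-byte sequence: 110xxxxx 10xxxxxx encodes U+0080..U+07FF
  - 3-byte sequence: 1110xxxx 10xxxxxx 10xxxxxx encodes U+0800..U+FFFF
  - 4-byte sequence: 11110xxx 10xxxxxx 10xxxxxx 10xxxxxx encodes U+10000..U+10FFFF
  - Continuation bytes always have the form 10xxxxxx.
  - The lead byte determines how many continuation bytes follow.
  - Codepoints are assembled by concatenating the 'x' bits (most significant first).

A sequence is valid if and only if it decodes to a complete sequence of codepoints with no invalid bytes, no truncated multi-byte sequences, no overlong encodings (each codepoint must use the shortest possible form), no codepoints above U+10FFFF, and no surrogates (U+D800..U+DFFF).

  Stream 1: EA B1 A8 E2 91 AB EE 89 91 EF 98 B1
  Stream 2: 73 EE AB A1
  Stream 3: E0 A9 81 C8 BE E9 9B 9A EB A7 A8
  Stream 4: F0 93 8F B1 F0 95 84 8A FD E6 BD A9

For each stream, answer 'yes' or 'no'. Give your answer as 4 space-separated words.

Stream 1: decodes cleanly. VALID
Stream 2: decodes cleanly. VALID
Stream 3: decodes cleanly. VALID
Stream 4: error at byte offset 8. INVALID

Answer: yes yes yes no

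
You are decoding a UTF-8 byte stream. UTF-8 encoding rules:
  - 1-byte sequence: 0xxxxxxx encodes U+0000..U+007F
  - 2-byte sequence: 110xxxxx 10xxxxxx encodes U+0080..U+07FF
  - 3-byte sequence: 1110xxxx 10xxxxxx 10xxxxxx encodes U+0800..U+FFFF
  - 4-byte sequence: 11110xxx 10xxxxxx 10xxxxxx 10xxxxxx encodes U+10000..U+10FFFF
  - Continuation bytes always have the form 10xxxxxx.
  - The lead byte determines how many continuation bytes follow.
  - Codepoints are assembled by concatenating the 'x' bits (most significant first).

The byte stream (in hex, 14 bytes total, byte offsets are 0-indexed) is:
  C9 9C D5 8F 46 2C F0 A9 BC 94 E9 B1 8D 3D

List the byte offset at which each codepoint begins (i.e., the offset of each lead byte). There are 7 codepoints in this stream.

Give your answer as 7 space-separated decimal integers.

Answer: 0 2 4 5 6 10 13

Derivation:
Byte[0]=C9: 2-byte lead, need 1 cont bytes. acc=0x9
Byte[1]=9C: continuation. acc=(acc<<6)|0x1C=0x25C
Completed: cp=U+025C (starts at byte 0)
Byte[2]=D5: 2-byte lead, need 1 cont bytes. acc=0x15
Byte[3]=8F: continuation. acc=(acc<<6)|0x0F=0x54F
Completed: cp=U+054F (starts at byte 2)
Byte[4]=46: 1-byte ASCII. cp=U+0046
Byte[5]=2C: 1-byte ASCII. cp=U+002C
Byte[6]=F0: 4-byte lead, need 3 cont bytes. acc=0x0
Byte[7]=A9: continuation. acc=(acc<<6)|0x29=0x29
Byte[8]=BC: continuation. acc=(acc<<6)|0x3C=0xA7C
Byte[9]=94: continuation. acc=(acc<<6)|0x14=0x29F14
Completed: cp=U+29F14 (starts at byte 6)
Byte[10]=E9: 3-byte lead, need 2 cont bytes. acc=0x9
Byte[11]=B1: continuation. acc=(acc<<6)|0x31=0x271
Byte[12]=8D: continuation. acc=(acc<<6)|0x0D=0x9C4D
Completed: cp=U+9C4D (starts at byte 10)
Byte[13]=3D: 1-byte ASCII. cp=U+003D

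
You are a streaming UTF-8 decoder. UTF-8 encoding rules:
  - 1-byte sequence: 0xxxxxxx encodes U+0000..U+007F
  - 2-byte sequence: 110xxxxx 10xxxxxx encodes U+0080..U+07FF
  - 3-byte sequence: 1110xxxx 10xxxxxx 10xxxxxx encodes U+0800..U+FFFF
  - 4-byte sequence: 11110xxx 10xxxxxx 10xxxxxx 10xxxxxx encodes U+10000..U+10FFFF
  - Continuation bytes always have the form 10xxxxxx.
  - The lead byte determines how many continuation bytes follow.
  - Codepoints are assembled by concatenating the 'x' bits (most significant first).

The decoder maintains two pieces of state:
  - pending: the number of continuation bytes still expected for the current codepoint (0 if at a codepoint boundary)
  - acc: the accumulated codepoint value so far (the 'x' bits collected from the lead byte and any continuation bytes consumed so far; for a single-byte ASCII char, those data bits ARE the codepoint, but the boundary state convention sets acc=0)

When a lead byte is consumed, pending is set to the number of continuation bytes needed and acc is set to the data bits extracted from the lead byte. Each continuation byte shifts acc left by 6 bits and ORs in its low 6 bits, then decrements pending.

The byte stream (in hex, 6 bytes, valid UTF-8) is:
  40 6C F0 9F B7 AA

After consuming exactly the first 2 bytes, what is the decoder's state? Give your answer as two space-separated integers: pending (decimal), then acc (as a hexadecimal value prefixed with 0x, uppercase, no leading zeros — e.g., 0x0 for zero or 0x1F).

Answer: 0 0x0

Derivation:
Byte[0]=40: 1-byte. pending=0, acc=0x0
Byte[1]=6C: 1-byte. pending=0, acc=0x0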